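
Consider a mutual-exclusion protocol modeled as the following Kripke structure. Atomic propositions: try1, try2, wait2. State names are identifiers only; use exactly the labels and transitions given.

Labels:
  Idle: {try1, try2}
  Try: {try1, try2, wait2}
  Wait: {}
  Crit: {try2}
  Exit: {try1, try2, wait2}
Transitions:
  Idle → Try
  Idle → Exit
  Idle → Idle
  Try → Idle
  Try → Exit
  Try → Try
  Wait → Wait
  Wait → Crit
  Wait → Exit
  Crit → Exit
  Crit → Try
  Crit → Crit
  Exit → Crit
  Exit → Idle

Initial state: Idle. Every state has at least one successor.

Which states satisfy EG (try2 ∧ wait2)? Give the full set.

States satisfying try2 ∧ wait2: {Try, Exit}.
States satisfying EG (try2 ∧ wait2): {Try}.

{Try}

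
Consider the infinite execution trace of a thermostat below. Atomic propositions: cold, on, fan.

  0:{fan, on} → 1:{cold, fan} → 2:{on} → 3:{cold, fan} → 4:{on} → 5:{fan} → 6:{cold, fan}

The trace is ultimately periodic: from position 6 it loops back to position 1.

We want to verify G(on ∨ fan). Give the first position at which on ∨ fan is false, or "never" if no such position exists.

on ∨ fan holds at every position 0..6, and those are all the positions the trace ever visits, so the invariant G(on ∨ fan) is never violated.

never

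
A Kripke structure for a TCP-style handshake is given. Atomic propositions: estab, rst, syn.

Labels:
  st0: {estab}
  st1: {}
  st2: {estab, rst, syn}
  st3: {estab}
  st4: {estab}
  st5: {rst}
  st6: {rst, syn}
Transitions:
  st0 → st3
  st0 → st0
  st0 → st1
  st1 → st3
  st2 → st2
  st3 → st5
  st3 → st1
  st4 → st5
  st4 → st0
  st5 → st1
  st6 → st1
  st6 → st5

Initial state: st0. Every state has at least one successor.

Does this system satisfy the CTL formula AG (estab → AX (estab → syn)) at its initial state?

Does not hold

States satisfying estab → AX (estab → syn): {st1, st2, st3, st5, st6}.
States satisfying AG (estab → AX (estab → syn)): {st1, st2, st3, st5, st6}.
st0 is reachable from st0 and violates estab → AX (estab → syn), so AG fails at st0.
st0 ∉ Sat(AG (estab → AX (estab → syn))).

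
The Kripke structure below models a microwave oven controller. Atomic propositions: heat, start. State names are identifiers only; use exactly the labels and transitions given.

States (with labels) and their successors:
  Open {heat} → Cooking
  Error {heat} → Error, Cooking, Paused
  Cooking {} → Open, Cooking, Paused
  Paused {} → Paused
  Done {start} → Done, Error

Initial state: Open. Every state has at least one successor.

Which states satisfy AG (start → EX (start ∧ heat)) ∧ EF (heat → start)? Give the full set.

{Open, Error, Cooking, Paused}

States satisfying start → EX (start ∧ heat): {Open, Error, Cooking, Paused}.
States satisfying AG (start → EX (start ∧ heat)): {Open, Error, Cooking, Paused}.
States satisfying heat → start: {Cooking, Paused, Done}.
States satisfying EF (heat → start): {Open, Error, Cooking, Paused, Done}.
States satisfying AG (start → EX (start ∧ heat)) ∧ EF (heat → start): {Open, Error, Cooking, Paused}.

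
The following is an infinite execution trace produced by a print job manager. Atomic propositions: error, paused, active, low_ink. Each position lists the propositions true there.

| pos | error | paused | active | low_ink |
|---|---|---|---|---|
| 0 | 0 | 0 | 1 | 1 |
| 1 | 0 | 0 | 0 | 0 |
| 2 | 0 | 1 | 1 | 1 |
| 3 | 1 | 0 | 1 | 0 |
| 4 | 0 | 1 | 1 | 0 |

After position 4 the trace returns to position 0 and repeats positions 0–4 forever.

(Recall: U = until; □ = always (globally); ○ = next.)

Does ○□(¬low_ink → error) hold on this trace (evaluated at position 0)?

The position after 0 is 1; □(¬low_ink → error) is false there.

Does not hold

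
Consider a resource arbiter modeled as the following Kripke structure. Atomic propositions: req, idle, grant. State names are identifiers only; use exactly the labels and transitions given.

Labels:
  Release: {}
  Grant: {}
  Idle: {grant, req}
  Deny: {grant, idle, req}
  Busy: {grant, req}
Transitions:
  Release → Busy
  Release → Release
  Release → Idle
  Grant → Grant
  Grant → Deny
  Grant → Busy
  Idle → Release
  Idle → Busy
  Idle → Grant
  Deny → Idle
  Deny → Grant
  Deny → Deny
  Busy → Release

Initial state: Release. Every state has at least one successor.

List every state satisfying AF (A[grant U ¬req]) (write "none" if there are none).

{Release, Grant, Idle, Busy}

States satisfying A[grant U ¬req]: {Release, Grant, Idle, Busy}.
States satisfying AF (A[grant U ¬req]): {Release, Grant, Idle, Busy}.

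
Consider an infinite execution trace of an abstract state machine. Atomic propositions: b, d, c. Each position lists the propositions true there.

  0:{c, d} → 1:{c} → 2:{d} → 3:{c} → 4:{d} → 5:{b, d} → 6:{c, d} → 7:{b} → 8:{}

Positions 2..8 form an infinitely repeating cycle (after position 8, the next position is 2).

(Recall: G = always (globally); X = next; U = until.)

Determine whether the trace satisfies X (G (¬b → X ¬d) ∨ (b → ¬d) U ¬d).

The position after 0 is 1; G (¬b → X ¬d) ∨ (b → ¬d) U ¬d is true there.

Yes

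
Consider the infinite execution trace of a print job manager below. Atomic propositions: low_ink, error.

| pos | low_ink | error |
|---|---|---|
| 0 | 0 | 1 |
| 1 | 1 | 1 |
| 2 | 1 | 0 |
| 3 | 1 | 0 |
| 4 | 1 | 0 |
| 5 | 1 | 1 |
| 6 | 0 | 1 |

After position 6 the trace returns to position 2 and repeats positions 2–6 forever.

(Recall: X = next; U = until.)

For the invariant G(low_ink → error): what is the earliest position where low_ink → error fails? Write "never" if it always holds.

Check low_ink → error at each position in order: 0 ✓, 1 ✓.
At position 2 the labels are {low_ink}, so low_ink → error is false there. This is the first violation.

2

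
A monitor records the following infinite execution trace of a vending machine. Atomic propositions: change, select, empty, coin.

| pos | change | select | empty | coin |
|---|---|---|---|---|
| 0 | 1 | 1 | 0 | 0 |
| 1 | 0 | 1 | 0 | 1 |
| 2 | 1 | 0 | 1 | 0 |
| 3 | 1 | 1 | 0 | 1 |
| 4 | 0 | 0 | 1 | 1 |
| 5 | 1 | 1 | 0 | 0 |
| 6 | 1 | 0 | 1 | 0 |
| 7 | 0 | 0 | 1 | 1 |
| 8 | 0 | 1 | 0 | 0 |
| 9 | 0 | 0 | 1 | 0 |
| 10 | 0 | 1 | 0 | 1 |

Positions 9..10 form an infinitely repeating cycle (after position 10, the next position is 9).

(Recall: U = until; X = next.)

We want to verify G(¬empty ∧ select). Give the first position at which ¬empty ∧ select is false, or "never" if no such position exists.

Check ¬empty ∧ select at each position in order: 0 ✓, 1 ✓.
At position 2 the labels are {change, empty}, so ¬empty ∧ select is false there. This is the first violation.

2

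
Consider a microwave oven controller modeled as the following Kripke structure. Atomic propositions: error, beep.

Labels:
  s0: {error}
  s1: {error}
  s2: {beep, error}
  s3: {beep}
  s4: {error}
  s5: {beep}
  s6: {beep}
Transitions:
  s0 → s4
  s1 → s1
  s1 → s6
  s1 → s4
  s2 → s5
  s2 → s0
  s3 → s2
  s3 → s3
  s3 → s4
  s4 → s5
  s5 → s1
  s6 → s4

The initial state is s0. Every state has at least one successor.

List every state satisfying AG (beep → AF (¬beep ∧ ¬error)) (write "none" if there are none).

States satisfying beep → AF (¬beep ∧ ¬error): {s0, s1, s4}.
States satisfying AG (beep → AF (¬beep ∧ ¬error)): ∅.

none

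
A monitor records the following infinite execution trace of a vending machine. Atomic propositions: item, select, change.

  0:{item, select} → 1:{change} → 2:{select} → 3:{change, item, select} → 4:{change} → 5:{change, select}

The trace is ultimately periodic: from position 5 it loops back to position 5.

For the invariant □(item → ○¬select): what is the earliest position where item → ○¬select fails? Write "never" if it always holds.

item → ○¬select holds at every position 0..5, and those are all the positions the trace ever visits, so the invariant □(item → ○¬select) is never violated.

never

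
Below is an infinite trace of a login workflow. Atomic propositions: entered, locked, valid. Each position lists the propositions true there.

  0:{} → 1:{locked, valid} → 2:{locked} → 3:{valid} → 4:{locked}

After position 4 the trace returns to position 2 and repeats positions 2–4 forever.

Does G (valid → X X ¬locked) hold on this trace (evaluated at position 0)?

valid → X X ¬locked must hold at every position from 0 onward. It fails at position 3, so G (valid → X X ¬locked) is false.
Positions where valid holds: 1, 3.
Check X X ¬locked at each: 1→ok, 3→fails.

Violated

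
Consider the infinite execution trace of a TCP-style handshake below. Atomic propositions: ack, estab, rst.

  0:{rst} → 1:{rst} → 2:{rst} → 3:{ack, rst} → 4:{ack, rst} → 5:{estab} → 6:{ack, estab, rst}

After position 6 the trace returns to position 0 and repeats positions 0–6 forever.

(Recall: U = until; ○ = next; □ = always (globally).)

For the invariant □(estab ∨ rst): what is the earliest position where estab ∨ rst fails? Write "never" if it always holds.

never

estab ∨ rst holds at every position 0..6, and those are all the positions the trace ever visits, so the invariant □(estab ∨ rst) is never violated.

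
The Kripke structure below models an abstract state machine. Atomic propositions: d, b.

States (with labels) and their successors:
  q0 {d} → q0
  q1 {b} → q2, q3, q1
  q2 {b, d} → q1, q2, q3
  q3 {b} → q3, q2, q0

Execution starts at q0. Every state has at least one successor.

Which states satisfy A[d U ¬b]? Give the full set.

States satisfying d: {q0, q2}.
States satisfying ¬b: {q0}.
States satisfying A[d U ¬b]: {q0}.

{q0}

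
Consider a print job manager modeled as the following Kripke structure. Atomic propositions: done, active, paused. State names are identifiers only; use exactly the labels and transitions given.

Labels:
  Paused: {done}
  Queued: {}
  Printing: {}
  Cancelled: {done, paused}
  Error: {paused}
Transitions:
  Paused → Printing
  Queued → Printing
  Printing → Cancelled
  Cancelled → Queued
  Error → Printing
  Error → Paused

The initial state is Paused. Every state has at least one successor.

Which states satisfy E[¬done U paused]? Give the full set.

{Queued, Printing, Cancelled, Error}

States satisfying ¬done: {Queued, Printing, Error}.
States satisfying paused: {Cancelled, Error}.
States satisfying E[¬done U paused]: {Queued, Printing, Cancelled, Error}.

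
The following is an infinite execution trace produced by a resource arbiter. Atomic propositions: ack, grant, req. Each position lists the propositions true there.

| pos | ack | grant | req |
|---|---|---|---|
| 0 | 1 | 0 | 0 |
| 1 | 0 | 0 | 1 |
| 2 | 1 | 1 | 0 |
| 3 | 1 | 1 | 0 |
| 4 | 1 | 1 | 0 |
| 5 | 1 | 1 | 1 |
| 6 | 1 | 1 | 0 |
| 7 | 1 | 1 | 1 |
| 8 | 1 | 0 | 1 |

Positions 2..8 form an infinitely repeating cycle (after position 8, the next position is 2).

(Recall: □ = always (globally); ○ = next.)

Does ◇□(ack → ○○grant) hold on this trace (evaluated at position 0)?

□(ack → ○○grant) is false at every position 0..8, so it never becomes true and ◇□(ack → ○○grant) fails.

Does not hold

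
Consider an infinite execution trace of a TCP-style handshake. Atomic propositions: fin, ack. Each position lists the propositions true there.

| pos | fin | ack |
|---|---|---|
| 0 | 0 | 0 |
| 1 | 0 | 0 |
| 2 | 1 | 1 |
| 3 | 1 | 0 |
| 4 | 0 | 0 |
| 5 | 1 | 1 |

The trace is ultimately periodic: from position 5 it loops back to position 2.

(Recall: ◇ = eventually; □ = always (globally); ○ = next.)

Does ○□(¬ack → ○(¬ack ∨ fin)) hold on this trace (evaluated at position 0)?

The position after 0 is 1; □(¬ack → ○(¬ack ∨ fin)) is true there.

Holds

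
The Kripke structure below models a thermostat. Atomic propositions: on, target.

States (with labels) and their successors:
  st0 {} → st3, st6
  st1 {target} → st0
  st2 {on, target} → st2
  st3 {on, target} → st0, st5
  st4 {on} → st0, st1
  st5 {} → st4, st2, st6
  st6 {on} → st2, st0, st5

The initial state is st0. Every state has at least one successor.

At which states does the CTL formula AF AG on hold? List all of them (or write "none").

{st2}

States satisfying AG on: {st2}.
States satisfying AF AG on: {st2}.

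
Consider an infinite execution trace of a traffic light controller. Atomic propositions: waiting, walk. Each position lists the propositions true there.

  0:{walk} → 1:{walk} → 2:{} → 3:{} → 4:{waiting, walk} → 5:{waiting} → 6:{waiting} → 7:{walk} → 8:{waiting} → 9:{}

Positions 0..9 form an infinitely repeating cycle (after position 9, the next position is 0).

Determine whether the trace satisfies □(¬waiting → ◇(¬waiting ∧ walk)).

¬waiting → ◇(¬waiting ∧ walk) holds at every position 0..9, and those are all positions ever visited, so □(¬waiting → ◇(¬waiting ∧ walk)) holds.
Positions where ¬waiting holds: 0, 1, 2, 3, 7, 9.
Check ◇(¬waiting ∧ walk) at each: 0→ok, 1→ok, 2→ok, 3→ok, 7→ok, 9→ok.

Yes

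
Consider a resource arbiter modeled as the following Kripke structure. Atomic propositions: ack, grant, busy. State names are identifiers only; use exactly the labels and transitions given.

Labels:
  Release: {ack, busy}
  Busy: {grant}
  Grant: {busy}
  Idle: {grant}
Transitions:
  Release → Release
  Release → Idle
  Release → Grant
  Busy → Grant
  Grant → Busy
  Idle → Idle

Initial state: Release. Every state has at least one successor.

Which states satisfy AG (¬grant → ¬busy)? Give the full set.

{Idle}

States satisfying ¬grant → ¬busy: {Busy, Idle}.
States satisfying AG (¬grant → ¬busy): {Idle}.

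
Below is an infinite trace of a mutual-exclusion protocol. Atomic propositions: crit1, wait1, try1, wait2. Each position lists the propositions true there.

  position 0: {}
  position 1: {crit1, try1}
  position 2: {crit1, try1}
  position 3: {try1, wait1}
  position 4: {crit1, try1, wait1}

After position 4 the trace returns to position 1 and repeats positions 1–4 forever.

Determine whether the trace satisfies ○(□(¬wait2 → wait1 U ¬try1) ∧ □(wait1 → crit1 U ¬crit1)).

Violated

The position after 0 is 1; □(¬wait2 → wait1 U ¬try1) ∧ □(wait1 → crit1 U ¬crit1) is false there.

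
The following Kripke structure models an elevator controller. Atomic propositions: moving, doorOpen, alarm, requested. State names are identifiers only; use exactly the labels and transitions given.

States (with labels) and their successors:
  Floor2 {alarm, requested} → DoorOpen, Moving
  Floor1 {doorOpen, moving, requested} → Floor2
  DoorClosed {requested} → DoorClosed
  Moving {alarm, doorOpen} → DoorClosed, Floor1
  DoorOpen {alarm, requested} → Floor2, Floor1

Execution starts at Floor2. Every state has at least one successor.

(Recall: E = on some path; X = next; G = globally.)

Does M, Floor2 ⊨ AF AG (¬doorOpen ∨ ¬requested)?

No

States satisfying AG (¬doorOpen ∨ ¬requested): {DoorClosed}.
States satisfying AF AG (¬doorOpen ∨ ¬requested): {DoorClosed}.
There is a path from Floor2 along which AG (¬doorOpen ∨ ¬requested) never holds.
Floor2 ∉ Sat(AF AG (¬doorOpen ∨ ¬requested)).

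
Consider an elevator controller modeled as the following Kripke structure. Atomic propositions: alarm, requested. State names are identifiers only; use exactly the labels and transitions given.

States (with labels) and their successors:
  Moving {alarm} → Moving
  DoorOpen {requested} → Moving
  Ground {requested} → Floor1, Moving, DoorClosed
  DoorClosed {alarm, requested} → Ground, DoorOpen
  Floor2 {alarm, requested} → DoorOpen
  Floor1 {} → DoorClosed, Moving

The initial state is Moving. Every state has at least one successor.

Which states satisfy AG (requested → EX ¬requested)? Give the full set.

{Moving, DoorOpen}

States satisfying requested → EX ¬requested: {Moving, DoorOpen, Ground, Floor1}.
States satisfying AG (requested → EX ¬requested): {Moving, DoorOpen}.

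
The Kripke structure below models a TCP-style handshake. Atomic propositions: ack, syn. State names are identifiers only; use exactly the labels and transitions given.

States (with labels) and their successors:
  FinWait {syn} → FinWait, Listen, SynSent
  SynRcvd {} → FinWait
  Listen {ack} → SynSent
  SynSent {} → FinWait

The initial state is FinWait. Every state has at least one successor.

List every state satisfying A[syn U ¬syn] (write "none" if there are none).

States satisfying syn: {FinWait}.
States satisfying ¬syn: {SynRcvd, Listen, SynSent}.
States satisfying A[syn U ¬syn]: {SynRcvd, Listen, SynSent}.

{SynRcvd, Listen, SynSent}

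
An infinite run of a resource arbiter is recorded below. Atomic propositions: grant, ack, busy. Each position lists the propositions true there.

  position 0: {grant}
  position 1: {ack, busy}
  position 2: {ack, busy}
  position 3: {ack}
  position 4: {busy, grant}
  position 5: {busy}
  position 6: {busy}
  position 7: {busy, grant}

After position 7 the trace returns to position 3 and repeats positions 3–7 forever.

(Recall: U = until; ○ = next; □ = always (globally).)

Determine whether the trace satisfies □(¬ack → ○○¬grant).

Violated

¬ack → ○○¬grant must hold at every position from 0 onward. It fails at position 5, so □(¬ack → ○○¬grant) is false.
Positions where ¬ack holds: 0, 4, 5, 6, 7.
Check ○○¬grant at each: 0→ok, 4→ok, 5→fails, 6→ok, 7→fails.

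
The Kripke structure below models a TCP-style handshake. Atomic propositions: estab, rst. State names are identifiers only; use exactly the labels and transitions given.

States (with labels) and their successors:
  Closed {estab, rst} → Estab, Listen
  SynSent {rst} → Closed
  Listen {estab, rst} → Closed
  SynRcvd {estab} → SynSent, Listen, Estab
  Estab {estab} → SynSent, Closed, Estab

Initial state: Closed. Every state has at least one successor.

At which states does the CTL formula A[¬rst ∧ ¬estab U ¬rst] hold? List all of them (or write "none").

{SynRcvd, Estab}

States satisfying ¬rst ∧ ¬estab: ∅.
States satisfying ¬rst: {SynRcvd, Estab}.
States satisfying A[¬rst ∧ ¬estab U ¬rst]: {SynRcvd, Estab}.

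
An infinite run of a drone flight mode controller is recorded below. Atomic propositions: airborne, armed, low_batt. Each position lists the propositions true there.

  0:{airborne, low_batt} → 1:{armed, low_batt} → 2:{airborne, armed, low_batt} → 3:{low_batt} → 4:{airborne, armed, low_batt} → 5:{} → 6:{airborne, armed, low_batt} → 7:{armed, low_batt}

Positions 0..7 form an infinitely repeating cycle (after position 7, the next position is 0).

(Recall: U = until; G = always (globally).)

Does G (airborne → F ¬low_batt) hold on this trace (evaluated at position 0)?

airborne → F ¬low_batt holds at every position 0..7, and those are all positions ever visited, so G (airborne → F ¬low_batt) holds.
Positions where airborne holds: 0, 2, 4, 6.
Check F ¬low_batt at each: 0→ok, 2→ok, 4→ok, 6→ok.

Yes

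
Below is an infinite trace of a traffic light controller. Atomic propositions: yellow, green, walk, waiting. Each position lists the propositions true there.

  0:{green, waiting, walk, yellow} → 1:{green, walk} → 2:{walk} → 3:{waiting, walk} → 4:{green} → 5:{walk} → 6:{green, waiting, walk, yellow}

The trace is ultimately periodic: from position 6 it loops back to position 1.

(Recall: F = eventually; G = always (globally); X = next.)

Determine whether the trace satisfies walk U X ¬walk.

Walking from position 0: X ¬walk first holds at position 3, and walk holds at every earlier position along the way, so walk U X ¬walk holds.

Holds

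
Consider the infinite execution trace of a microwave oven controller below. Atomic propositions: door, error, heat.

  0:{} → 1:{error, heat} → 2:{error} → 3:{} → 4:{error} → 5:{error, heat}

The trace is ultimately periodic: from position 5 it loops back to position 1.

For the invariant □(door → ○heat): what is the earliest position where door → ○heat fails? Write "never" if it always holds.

door → ○heat holds at every position 0..5, and those are all the positions the trace ever visits, so the invariant □(door → ○heat) is never violated.

never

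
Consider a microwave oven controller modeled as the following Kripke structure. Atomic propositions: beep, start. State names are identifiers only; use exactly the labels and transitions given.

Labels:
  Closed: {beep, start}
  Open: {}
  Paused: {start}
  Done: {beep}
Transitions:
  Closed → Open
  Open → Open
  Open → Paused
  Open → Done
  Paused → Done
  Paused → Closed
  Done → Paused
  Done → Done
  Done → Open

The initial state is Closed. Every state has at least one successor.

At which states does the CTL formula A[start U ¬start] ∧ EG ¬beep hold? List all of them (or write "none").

{Open}

States satisfying start: {Closed, Paused}.
States satisfying ¬start: {Open, Done}.
States satisfying A[start U ¬start]: {Closed, Open, Paused, Done}.
States satisfying ¬beep: {Open, Paused}.
States satisfying EG ¬beep: {Open}.
States satisfying A[start U ¬start] ∧ EG ¬beep: {Open}.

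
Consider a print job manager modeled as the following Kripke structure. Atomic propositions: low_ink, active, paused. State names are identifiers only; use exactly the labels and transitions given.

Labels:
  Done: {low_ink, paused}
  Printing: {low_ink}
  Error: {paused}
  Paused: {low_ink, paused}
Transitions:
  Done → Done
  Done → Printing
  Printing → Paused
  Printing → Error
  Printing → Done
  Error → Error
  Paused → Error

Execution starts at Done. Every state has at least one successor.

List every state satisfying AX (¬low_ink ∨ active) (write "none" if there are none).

{Error, Paused}

States satisfying ¬low_ink ∨ active: {Error}.
States satisfying AX (¬low_ink ∨ active): {Error, Paused}.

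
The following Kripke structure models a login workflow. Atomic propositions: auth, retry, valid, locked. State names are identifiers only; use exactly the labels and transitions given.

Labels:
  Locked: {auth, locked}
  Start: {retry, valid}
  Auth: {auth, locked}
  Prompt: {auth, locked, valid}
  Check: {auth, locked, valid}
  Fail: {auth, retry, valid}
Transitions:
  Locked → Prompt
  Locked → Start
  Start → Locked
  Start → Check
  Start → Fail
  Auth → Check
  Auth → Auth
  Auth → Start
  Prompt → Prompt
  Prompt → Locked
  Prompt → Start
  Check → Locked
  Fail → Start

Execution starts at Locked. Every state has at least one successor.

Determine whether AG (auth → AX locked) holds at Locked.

States satisfying auth → AX locked: {Start, Check}.
States satisfying AG (auth → AX locked): ∅.
Fail is reachable from Locked and violates auth → AX locked, so AG fails at Locked.
Locked ∉ Sat(AG (auth → AX locked)).

Does not hold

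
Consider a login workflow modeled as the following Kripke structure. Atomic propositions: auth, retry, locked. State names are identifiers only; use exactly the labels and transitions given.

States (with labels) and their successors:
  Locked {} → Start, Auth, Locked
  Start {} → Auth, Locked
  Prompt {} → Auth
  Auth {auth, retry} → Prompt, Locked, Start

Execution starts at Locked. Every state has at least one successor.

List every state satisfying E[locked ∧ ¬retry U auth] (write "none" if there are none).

States satisfying locked ∧ ¬retry: ∅.
States satisfying auth: {Auth}.
States satisfying E[locked ∧ ¬retry U auth]: {Auth}.

{Auth}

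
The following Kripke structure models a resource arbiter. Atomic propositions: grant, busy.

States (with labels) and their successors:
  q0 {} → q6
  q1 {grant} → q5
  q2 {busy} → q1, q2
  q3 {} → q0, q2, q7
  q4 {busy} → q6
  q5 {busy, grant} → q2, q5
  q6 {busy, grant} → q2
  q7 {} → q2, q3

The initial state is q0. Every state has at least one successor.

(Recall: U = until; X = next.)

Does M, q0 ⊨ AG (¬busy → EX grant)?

States satisfying ¬busy → EX grant: {q0, q1, q2, q4, q5, q6}.
States satisfying AG (¬busy → EX grant): {q0, q1, q2, q4, q5, q6}.
Every state reachable from q0 satisfies ¬busy → EX grant.
q0 ∈ Sat(AG (¬busy → EX grant)).

Satisfied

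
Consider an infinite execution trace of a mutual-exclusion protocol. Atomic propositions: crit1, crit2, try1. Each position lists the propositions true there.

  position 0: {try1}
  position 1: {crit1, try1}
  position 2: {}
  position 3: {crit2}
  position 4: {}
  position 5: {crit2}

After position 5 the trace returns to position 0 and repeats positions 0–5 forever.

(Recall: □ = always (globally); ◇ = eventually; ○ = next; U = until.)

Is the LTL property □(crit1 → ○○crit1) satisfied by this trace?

No

crit1 → ○○crit1 must hold at every position from 0 onward. It fails at position 1, so □(crit1 → ○○crit1) is false.
Positions where crit1 holds: 1.
Check ○○crit1 at each: 1→fails.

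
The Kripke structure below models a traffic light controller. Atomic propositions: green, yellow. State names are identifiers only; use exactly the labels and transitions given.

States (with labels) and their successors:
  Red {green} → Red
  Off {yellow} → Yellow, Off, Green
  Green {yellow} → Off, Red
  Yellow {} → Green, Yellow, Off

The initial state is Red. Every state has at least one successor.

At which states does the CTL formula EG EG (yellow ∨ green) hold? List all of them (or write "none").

States satisfying EG (yellow ∨ green): {Red, Off, Green}.
States satisfying EG EG (yellow ∨ green): {Red, Off, Green}.

{Red, Off, Green}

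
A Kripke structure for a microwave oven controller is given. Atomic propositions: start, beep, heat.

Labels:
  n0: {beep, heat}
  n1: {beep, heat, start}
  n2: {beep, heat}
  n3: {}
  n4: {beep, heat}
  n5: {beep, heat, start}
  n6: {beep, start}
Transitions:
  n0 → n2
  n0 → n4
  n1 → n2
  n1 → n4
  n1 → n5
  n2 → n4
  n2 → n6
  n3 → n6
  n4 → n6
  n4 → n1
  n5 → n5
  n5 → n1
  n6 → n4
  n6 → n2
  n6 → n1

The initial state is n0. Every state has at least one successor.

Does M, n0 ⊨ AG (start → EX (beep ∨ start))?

States satisfying start → EX (beep ∨ start): {n0, n1, n2, n3, n4, n5, n6}.
States satisfying AG (start → EX (beep ∨ start)): {n0, n1, n2, n3, n4, n5, n6}.
Every state reachable from n0 satisfies start → EX (beep ∨ start).
n0 ∈ Sat(AG (start → EX (beep ∨ start))).

Holds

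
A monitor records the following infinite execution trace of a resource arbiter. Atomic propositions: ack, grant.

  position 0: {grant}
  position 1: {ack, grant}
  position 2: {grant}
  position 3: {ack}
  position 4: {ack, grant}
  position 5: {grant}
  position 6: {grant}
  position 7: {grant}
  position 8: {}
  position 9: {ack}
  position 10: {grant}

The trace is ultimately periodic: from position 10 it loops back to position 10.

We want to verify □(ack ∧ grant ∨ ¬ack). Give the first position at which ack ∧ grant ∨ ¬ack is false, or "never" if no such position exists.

Check ack ∧ grant ∨ ¬ack at each position in order: 0 ✓, 1 ✓, 2 ✓.
At position 3 the labels are {ack}, so ack ∧ grant ∨ ¬ack is false there. This is the first violation.

3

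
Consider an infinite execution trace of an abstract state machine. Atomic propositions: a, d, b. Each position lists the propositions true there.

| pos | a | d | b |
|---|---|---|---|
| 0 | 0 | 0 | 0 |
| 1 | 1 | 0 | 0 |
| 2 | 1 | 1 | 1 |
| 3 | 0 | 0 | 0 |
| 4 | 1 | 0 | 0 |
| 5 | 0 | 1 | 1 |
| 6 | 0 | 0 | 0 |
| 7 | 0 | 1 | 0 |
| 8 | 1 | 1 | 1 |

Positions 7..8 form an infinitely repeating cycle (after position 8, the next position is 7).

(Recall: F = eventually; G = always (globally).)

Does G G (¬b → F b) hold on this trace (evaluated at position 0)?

Holds

G (¬b → F b) holds at every position 0..8, and those are all positions ever visited, so G G (¬b → F b) holds.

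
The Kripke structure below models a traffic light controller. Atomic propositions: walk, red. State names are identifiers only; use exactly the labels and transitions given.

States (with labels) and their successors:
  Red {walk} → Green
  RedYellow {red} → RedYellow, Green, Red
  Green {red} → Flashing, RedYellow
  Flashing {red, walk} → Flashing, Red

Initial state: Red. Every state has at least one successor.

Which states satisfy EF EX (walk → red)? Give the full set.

{Red, RedYellow, Green, Flashing}

States satisfying EX (walk → red): {Red, RedYellow, Green, Flashing}.
States satisfying EF EX (walk → red): {Red, RedYellow, Green, Flashing}.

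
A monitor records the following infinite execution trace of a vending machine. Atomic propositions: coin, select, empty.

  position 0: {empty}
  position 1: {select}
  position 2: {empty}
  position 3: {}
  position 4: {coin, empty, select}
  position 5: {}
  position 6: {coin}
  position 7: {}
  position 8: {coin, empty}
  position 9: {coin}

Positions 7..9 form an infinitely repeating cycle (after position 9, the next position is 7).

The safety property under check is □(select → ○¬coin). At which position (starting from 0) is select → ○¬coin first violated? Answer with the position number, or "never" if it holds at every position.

select → ○¬coin holds at every position 0..9, and those are all the positions the trace ever visits, so the invariant □(select → ○¬coin) is never violated.

never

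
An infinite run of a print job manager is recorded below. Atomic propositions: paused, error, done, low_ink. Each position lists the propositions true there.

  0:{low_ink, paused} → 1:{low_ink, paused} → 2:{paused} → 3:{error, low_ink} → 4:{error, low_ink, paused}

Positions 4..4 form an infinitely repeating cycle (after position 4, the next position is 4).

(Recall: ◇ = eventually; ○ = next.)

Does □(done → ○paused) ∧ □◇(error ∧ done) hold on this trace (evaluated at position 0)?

No

done → ○paused holds at every position 0..4, and those are all positions ever visited, so □(done → ○paused) holds.
◇(error ∧ done) must hold at every position from 0 onward. It fails at position 0, so □◇(error ∧ done) is false.
At position 0: □(done → ○paused) is true; □◇(error ∧ done) is false; so □(done → ○paused) ∧ □◇(error ∧ done) is false.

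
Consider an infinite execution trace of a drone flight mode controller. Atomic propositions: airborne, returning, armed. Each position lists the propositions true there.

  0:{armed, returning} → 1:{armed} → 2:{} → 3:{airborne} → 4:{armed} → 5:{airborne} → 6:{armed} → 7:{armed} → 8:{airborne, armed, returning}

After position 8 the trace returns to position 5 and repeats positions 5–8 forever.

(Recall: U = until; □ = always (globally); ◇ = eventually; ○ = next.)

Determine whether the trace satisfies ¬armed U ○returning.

Violated

Walking from position 0: at position 0, ○returning has not yet held and ¬armed fails, so ¬armed U ○returning is false.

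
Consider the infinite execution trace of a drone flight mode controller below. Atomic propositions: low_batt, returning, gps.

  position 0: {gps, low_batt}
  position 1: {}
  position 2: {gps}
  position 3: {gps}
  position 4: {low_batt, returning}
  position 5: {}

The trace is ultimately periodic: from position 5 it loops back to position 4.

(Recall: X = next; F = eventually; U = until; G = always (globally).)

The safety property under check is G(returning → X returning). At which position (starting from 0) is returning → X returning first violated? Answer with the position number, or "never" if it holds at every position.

4

Check returning → X returning at each position in order: 0 ✓, 1 ✓, 2 ✓, 3 ✓.
At position 4 the labels are {low_batt, returning} and the next position 5 has {}, so returning → X returning is false there. This is the first violation.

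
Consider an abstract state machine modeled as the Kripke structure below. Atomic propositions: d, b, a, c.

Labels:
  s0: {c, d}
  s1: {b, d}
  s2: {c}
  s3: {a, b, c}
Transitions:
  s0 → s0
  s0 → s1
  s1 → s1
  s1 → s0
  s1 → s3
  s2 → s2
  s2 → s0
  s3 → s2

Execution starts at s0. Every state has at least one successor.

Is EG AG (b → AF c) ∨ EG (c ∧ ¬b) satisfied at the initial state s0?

States satisfying AG (b → AF c): ∅.
States satisfying EG AG (b → AF c): ∅.
States satisfying c ∧ ¬b: {s0, s2}.
States satisfying EG (c ∧ ¬b): {s0, s2}.
States satisfying EG AG (b → AF c) ∨ EG (c ∧ ¬b): {s0, s2}.
s0 ∈ Sat(EG AG (b → AF c) ∨ EG (c ∧ ¬b)).

Yes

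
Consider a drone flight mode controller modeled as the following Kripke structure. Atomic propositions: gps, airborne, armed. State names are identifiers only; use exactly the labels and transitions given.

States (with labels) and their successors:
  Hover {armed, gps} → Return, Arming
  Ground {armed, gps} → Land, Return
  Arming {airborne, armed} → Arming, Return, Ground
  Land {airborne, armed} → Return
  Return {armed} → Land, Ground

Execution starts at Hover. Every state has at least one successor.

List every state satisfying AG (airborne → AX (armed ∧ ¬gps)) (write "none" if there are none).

{Ground, Land, Return}

States satisfying airborne → AX (armed ∧ ¬gps): {Hover, Ground, Land, Return}.
States satisfying AG (airborne → AX (armed ∧ ¬gps)): {Ground, Land, Return}.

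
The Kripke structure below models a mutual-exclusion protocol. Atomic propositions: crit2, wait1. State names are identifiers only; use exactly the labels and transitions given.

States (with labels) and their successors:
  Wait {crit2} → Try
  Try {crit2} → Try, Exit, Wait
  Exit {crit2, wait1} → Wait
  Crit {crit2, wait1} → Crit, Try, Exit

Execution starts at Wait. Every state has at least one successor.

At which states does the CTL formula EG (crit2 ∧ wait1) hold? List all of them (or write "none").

States satisfying crit2 ∧ wait1: {Exit, Crit}.
States satisfying EG (crit2 ∧ wait1): {Crit}.

{Crit}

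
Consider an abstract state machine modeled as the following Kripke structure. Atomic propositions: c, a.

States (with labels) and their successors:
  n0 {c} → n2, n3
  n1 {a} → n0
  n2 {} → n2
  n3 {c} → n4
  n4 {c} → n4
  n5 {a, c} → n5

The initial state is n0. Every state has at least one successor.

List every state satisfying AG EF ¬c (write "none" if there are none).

States satisfying EF ¬c: {n0, n1, n2}.
States satisfying AG EF ¬c: {n2}.

{n2}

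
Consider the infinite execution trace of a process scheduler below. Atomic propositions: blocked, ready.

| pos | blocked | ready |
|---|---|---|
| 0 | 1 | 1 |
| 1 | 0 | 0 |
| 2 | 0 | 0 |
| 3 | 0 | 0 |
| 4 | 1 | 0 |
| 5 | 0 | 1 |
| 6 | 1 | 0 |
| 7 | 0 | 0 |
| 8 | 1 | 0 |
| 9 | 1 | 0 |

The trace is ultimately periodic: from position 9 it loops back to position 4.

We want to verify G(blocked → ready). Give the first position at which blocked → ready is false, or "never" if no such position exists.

Check blocked → ready at each position in order: 0 ✓, 1 ✓, 2 ✓, 3 ✓.
At position 4 the labels are {blocked}, so blocked → ready is false there. This is the first violation.

4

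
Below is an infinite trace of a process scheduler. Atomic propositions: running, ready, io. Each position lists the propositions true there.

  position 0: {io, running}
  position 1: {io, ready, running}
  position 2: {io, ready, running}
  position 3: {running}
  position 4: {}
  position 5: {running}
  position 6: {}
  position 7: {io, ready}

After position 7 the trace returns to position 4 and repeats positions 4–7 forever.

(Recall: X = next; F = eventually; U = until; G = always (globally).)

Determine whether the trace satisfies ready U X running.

Yes

Walking from position 0: X running first holds at position 0, and ready holds at every earlier position along the way, so ready U X running holds.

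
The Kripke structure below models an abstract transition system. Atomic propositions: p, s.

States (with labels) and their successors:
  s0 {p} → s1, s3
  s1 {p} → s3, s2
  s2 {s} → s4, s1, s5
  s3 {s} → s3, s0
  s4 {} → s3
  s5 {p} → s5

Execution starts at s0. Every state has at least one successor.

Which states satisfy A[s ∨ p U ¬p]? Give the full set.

States satisfying s ∨ p: {s0, s1, s2, s3, s5}.
States satisfying ¬p: {s2, s3, s4}.
States satisfying A[s ∨ p U ¬p]: {s0, s1, s2, s3, s4}.

{s0, s1, s2, s3, s4}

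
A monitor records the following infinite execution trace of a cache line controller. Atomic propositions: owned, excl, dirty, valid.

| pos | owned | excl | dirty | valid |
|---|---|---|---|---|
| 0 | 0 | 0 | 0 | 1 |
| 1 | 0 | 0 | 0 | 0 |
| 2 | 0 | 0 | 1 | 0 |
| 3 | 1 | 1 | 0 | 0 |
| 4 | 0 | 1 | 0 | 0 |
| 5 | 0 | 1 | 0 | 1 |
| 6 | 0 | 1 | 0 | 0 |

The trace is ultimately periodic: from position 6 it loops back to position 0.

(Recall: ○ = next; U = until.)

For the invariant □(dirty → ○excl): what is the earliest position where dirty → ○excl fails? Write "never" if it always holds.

never

dirty → ○excl holds at every position 0..6, and those are all the positions the trace ever visits, so the invariant □(dirty → ○excl) is never violated.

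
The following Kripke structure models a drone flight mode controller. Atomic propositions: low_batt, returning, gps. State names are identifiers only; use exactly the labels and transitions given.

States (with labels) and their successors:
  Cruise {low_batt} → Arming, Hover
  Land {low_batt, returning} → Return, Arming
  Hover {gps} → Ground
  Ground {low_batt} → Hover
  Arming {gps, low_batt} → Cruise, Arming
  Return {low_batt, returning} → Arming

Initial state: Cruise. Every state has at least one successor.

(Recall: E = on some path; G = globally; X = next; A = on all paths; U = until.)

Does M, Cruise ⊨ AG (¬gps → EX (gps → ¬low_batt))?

States satisfying ¬gps → EX (gps → ¬low_batt): {Cruise, Land, Hover, Ground, Arming}.
States satisfying AG (¬gps → EX (gps → ¬low_batt)): {Cruise, Hover, Ground, Arming}.
Every state reachable from Cruise satisfies ¬gps → EX (gps → ¬low_batt).
Cruise ∈ Sat(AG (¬gps → EX (gps → ¬low_batt))).

Holds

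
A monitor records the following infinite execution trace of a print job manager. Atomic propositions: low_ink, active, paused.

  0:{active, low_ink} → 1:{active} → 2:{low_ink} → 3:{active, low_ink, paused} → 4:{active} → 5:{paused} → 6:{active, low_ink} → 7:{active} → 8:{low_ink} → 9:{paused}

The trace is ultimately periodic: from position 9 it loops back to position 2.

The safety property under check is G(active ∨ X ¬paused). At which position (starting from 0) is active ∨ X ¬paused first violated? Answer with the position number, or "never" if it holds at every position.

Check active ∨ X ¬paused at each position in order: 0 ✓, 1 ✓.
At position 2 the labels are {low_ink} and the next position 3 has {active, low_ink, paused}, so active ∨ X ¬paused is false there. This is the first violation.

2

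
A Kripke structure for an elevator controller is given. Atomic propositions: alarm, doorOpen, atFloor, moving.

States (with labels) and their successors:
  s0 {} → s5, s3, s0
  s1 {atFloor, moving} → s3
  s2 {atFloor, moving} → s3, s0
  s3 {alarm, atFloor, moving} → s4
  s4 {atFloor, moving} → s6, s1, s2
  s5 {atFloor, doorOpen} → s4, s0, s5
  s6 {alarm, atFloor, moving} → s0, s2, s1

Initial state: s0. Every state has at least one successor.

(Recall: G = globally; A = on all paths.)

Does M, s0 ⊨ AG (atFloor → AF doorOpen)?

States satisfying atFloor → AF doorOpen: {s0, s5}.
States satisfying AG (atFloor → AF doorOpen): ∅.
s1 is reachable from s0 and violates atFloor → AF doorOpen, so AG fails at s0.
s0 ∉ Sat(AG (atFloor → AF doorOpen)).

No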